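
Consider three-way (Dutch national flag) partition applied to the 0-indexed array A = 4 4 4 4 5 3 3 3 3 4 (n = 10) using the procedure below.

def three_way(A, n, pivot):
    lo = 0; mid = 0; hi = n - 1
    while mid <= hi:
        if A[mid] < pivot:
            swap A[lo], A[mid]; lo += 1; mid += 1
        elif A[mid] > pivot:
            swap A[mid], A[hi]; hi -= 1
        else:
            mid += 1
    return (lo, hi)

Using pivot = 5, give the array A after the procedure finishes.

4 4 4 4 3 3 3 3 4 5

lo=0 mid=0 hi=9
4<5: swap(0,0), lo=1 mid=1 ⇒ 4 4 4 4 5 3 3 3 3 4
4<5: swap(1,1), lo=2 mid=2 ⇒ 4 4 4 4 5 3 3 3 3 4
4<5: swap(2,2), lo=3 mid=3 ⇒ 4 4 4 4 5 3 3 3 3 4
4<5: swap(3,3), lo=4 mid=4 ⇒ 4 4 4 4 5 3 3 3 3 4
5=5: mid=5
3<5: swap(4,5), lo=5 mid=6 ⇒ 4 4 4 4 3 5 3 3 3 4
3<5: swap(5,6), lo=6 mid=7 ⇒ 4 4 4 4 3 3 5 3 3 4
3<5: swap(6,7), lo=7 mid=8 ⇒ 4 4 4 4 3 3 3 5 3 4
3<5: swap(7,8), lo=8 mid=9 ⇒ 4 4 4 4 3 3 3 3 5 4
4<5: swap(8,9), lo=9 mid=10 ⇒ 4 4 4 4 3 3 3 3 4 5
done. lo=9 hi=9; A=4 4 4 4 3 3 3 3 4 5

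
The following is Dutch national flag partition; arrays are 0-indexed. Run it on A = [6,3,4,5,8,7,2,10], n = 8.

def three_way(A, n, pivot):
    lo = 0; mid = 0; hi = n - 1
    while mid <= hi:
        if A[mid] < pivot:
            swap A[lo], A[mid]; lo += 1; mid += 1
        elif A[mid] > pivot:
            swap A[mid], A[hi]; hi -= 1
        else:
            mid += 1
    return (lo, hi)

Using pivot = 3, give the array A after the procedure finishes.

[2,3,5,8,7,4,10,6]

pivot = 3; lo=0, mid=0, hi=7
A[mid]=6>3: swap A[0],A[7]; hi=6 → [10,3,4,5,8,7,2,6]
A[mid]=10>3: swap A[0],A[6]; hi=5 → [2,3,4,5,8,7,10,6]
A[mid]=2<3: swap A[0],A[0]; lo=1,mid=1 → [2,3,4,5,8,7,10,6]
A[mid]=3=3: mid=2
A[mid]=4>3: swap A[2],A[5]; hi=4 → [2,3,7,5,8,4,10,6]
A[mid]=7>3: swap A[2],A[4]; hi=3 → [2,3,8,5,7,4,10,6]
A[mid]=8>3: swap A[2],A[3]; hi=2 → [2,3,5,8,7,4,10,6]
A[mid]=5>3: swap A[2],A[2]; hi=1 → [2,3,5,8,7,4,10,6]
end: lo=1, hi=1; A = [2,3,5,8,7,4,10,6]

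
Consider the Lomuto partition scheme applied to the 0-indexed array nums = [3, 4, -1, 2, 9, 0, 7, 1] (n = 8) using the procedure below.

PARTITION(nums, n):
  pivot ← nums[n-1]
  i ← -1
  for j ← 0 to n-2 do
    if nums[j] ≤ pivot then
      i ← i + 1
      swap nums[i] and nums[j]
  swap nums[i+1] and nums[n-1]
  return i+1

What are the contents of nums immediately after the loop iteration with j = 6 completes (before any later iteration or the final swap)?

[-1, 0, 3, 2, 9, 4, 7, 1]

pivot=1, i=-1
j=0: 3>1, skip
j=1: 4>1, skip
j=2: -1≤1, i=0, swap(0,2) ⇒ [-1, 4, 3, 2, 9, 0, 7, 1]
j=3: 2>1, skip
j=4: 9>1, skip
j=5: 0≤1, i=1, swap(1,5) ⇒ [-1, 0, 3, 2, 9, 4, 7, 1]
j=6: 7>1, skip
(after j=6) nums = [-1, 0, 3, 2, 9, 4, 7, 1]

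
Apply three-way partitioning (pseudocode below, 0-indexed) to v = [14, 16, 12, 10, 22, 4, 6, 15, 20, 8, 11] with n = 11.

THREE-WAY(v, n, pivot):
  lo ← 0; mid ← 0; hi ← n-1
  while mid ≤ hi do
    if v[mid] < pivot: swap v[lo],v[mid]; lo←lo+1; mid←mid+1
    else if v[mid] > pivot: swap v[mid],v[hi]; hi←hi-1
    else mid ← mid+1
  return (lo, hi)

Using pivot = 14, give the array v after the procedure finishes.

lo=0 mid=0 hi=10
14=14: mid=1
16>14: swap(1,10), hi=9 ⇒ [14, 11, 12, 10, 22, 4, 6, 15, 20, 8, 16]
11<14: swap(0,1), lo=1 mid=2 ⇒ [11, 14, 12, 10, 22, 4, 6, 15, 20, 8, 16]
12<14: swap(1,2), lo=2 mid=3 ⇒ [11, 12, 14, 10, 22, 4, 6, 15, 20, 8, 16]
10<14: swap(2,3), lo=3 mid=4 ⇒ [11, 12, 10, 14, 22, 4, 6, 15, 20, 8, 16]
22>14: swap(4,9), hi=8 ⇒ [11, 12, 10, 14, 8, 4, 6, 15, 20, 22, 16]
8<14: swap(3,4), lo=4 mid=5 ⇒ [11, 12, 10, 8, 14, 4, 6, 15, 20, 22, 16]
4<14: swap(4,5), lo=5 mid=6 ⇒ [11, 12, 10, 8, 4, 14, 6, 15, 20, 22, 16]
6<14: swap(5,6), lo=6 mid=7 ⇒ [11, 12, 10, 8, 4, 6, 14, 15, 20, 22, 16]
15>14: swap(7,8), hi=7 ⇒ [11, 12, 10, 8, 4, 6, 14, 20, 15, 22, 16]
20>14: swap(7,7), hi=6 ⇒ [11, 12, 10, 8, 4, 6, 14, 20, 15, 22, 16]
done. lo=6 hi=6; v=[11, 12, 10, 8, 4, 6, 14, 20, 15, 22, 16]

[11, 12, 10, 8, 4, 6, 14, 20, 15, 22, 16]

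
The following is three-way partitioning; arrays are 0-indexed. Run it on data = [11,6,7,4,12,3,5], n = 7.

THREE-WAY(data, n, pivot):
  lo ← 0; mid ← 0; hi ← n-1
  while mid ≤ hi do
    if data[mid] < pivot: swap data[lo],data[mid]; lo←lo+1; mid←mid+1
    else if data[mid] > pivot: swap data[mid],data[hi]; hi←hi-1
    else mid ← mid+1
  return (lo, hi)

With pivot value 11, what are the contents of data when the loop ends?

[6,7,4,5,3,11,12]

lo=0 mid=0 hi=6
11=11: mid=1
6<11: swap(0,1), lo=1 mid=2 ⇒ [6,11,7,4,12,3,5]
7<11: swap(1,2), lo=2 mid=3 ⇒ [6,7,11,4,12,3,5]
4<11: swap(2,3), lo=3 mid=4 ⇒ [6,7,4,11,12,3,5]
12>11: swap(4,6), hi=5 ⇒ [6,7,4,11,5,3,12]
5<11: swap(3,4), lo=4 mid=5 ⇒ [6,7,4,5,11,3,12]
3<11: swap(4,5), lo=5 mid=6 ⇒ [6,7,4,5,3,11,12]
done. lo=5 hi=5; data=[6,7,4,5,3,11,12]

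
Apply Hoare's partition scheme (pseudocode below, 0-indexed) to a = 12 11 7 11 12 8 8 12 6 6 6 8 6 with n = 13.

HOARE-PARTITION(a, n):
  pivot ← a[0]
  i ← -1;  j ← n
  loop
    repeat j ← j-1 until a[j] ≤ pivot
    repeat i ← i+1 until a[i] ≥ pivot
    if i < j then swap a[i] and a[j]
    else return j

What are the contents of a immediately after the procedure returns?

6 11 7 11 8 8 8 6 6 6 12 12 12

pivot = a[0] = 12; i = -1, j = 13
j→12 (a[12]=6≤12), i→0 (a[0]=12≥12); i<j, swap → 6 11 7 11 12 8 8 12 6 6 6 8 12
j→11 (a[11]=8≤12), i→4 (a[4]=12≥12); i<j, swap → 6 11 7 11 8 8 8 12 6 6 6 12 12
j→10 (a[10]=6≤12), i→7 (a[7]=12≥12); i<j, swap → 6 11 7 11 8 8 8 6 6 6 12 12 12
j→9, i→10; i≥j, return j=9. a = 6 11 7 11 8 8 8 6 6 6 12 12 12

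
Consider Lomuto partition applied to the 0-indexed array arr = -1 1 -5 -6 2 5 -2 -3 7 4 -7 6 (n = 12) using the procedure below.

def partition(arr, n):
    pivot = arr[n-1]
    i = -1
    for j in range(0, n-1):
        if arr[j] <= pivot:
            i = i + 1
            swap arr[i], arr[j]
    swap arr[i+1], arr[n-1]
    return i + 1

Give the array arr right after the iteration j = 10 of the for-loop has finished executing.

pivot = arr[11] = 6; i = -1
j=0: arr[0]=-1 ≤ 6 → i=0, swap arr[0],arr[0] (no change) → -1 1 -5 -6 2 5 -2 -3 7 4 -7 6
j=1: arr[1]=1 ≤ 6 → i=1, swap arr[1],arr[1] (no change) → -1 1 -5 -6 2 5 -2 -3 7 4 -7 6
j=2: arr[2]=-5 ≤ 6 → i=2, swap arr[2],arr[2] (no change) → -1 1 -5 -6 2 5 -2 -3 7 4 -7 6
j=3: arr[3]=-6 ≤ 6 → i=3, swap arr[3],arr[3] (no change) → -1 1 -5 -6 2 5 -2 -3 7 4 -7 6
j=4: arr[4]=2 ≤ 6 → i=4, swap arr[4],arr[4] (no change) → -1 1 -5 -6 2 5 -2 -3 7 4 -7 6
j=5: arr[5]=5 ≤ 6 → i=5, swap arr[5],arr[5] (no change) → -1 1 -5 -6 2 5 -2 -3 7 4 -7 6
j=6: arr[6]=-2 ≤ 6 → i=6, swap arr[6],arr[6] (no change) → -1 1 -5 -6 2 5 -2 -3 7 4 -7 6
j=7: arr[7]=-3 ≤ 6 → i=7, swap arr[7],arr[7] (no change) → -1 1 -5 -6 2 5 -2 -3 7 4 -7 6
j=8: arr[8]=7 > 6 → no swap
j=9: arr[9]=4 ≤ 6 → i=8, swap arr[8],arr[9] → -1 1 -5 -6 2 5 -2 -3 4 7 -7 6
j=10: arr[10]=-7 ≤ 6 → i=9, swap arr[9],arr[10] → -1 1 -5 -6 2 5 -2 -3 4 -7 7 6
(after j=10) arr = -1 1 -5 -6 2 5 -2 -3 4 -7 7 6

-1 1 -5 -6 2 5 -2 -3 4 -7 7 6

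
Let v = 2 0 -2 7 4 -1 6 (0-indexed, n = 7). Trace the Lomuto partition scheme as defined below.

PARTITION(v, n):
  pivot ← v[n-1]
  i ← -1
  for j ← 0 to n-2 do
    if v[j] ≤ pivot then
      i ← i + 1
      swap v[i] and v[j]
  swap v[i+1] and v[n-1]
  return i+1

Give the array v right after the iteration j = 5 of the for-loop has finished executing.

2 0 -2 4 -1 7 6

pivot=6, i=-1
j=0: 2≤6, i=0, swap(0,0) ⇒ 2 0 -2 7 4 -1 6
j=1: 0≤6, i=1, swap(1,1) ⇒ 2 0 -2 7 4 -1 6
j=2: -2≤6, i=2, swap(2,2) ⇒ 2 0 -2 7 4 -1 6
j=3: 7>6, skip
j=4: 4≤6, i=3, swap(3,4) ⇒ 2 0 -2 4 7 -1 6
j=5: -1≤6, i=4, swap(4,5) ⇒ 2 0 -2 4 -1 7 6
(after j=5) v = 2 0 -2 4 -1 7 6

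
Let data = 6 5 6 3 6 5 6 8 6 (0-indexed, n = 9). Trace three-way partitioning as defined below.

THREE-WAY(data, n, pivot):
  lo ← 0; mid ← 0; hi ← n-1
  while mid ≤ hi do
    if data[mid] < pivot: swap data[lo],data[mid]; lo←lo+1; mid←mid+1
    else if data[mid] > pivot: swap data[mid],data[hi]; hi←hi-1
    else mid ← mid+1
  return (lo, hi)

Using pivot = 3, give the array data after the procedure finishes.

lo=0 mid=0 hi=8
6>3: swap(0,8), hi=7 ⇒ 6 5 6 3 6 5 6 8 6
6>3: swap(0,7), hi=6 ⇒ 8 5 6 3 6 5 6 6 6
8>3: swap(0,6), hi=5 ⇒ 6 5 6 3 6 5 8 6 6
6>3: swap(0,5), hi=4 ⇒ 5 5 6 3 6 6 8 6 6
5>3: swap(0,4), hi=3 ⇒ 6 5 6 3 5 6 8 6 6
6>3: swap(0,3), hi=2 ⇒ 3 5 6 6 5 6 8 6 6
3=3: mid=1
5>3: swap(1,2), hi=1 ⇒ 3 6 5 6 5 6 8 6 6
6>3: swap(1,1), hi=0 ⇒ 3 6 5 6 5 6 8 6 6
done. lo=0 hi=0; data=3 6 5 6 5 6 8 6 6

3 6 5 6 5 6 8 6 6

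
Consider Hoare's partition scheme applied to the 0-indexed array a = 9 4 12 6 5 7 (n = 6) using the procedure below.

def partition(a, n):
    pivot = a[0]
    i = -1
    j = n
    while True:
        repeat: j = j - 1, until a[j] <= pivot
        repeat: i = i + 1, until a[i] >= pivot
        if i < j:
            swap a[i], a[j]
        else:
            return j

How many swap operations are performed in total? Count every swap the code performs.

2

pivot = a[0] = 9; i = -1, j = 6
j→5 (a[5]=7≤9), i→0 (a[0]=9≥9); i<j, swap → 7 4 12 6 5 9
j→4 (a[4]=5≤9), i→2 (a[2]=12≥9); i<j, swap → 7 4 5 6 12 9
j→3, i→4; i≥j, return j=3. a = 7 4 5 6 12 9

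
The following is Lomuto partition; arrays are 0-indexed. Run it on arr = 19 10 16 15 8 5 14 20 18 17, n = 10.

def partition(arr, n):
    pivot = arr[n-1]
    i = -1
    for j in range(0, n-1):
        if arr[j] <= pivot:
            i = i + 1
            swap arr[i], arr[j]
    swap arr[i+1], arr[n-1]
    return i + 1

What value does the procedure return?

6

pivot=17, i=-1
j=0: 19>17, skip
j=1: 10≤17, i=0, swap(0,1) ⇒ 10 19 16 15 8 5 14 20 18 17
j=2: 16≤17, i=1, swap(1,2) ⇒ 10 16 19 15 8 5 14 20 18 17
j=3: 15≤17, i=2, swap(2,3) ⇒ 10 16 15 19 8 5 14 20 18 17
j=4: 8≤17, i=3, swap(3,4) ⇒ 10 16 15 8 19 5 14 20 18 17
j=5: 5≤17, i=4, swap(4,5) ⇒ 10 16 15 8 5 19 14 20 18 17
j=6: 14≤17, i=5, swap(5,6) ⇒ 10 16 15 8 5 14 19 20 18 17
j=7: 20>17, skip
j=8: 18>17, skip
swap(6,9) ⇒ 10 16 15 8 5 14 17 20 18 19; return 6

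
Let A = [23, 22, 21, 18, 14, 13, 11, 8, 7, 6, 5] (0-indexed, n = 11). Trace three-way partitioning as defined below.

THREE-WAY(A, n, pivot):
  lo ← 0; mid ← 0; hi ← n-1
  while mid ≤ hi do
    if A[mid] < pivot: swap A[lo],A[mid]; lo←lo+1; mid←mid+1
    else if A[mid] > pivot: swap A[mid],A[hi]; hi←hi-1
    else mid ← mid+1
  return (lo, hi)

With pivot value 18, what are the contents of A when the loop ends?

[5, 6, 7, 14, 13, 11, 8, 18, 21, 22, 23]

pivot = 18; lo=0, mid=0, hi=10
A[mid]=23>18: swap A[0],A[10]; hi=9 → [5, 22, 21, 18, 14, 13, 11, 8, 7, 6, 23]
A[mid]=5<18: swap A[0],A[0]; lo=1,mid=1 → [5, 22, 21, 18, 14, 13, 11, 8, 7, 6, 23]
A[mid]=22>18: swap A[1],A[9]; hi=8 → [5, 6, 21, 18, 14, 13, 11, 8, 7, 22, 23]
A[mid]=6<18: swap A[1],A[1]; lo=2,mid=2 → [5, 6, 21, 18, 14, 13, 11, 8, 7, 22, 23]
A[mid]=21>18: swap A[2],A[8]; hi=7 → [5, 6, 7, 18, 14, 13, 11, 8, 21, 22, 23]
A[mid]=7<18: swap A[2],A[2]; lo=3,mid=3 → [5, 6, 7, 18, 14, 13, 11, 8, 21, 22, 23]
A[mid]=18=18: mid=4
A[mid]=14<18: swap A[3],A[4]; lo=4,mid=5 → [5, 6, 7, 14, 18, 13, 11, 8, 21, 22, 23]
A[mid]=13<18: swap A[4],A[5]; lo=5,mid=6 → [5, 6, 7, 14, 13, 18, 11, 8, 21, 22, 23]
A[mid]=11<18: swap A[5],A[6]; lo=6,mid=7 → [5, 6, 7, 14, 13, 11, 18, 8, 21, 22, 23]
A[mid]=8<18: swap A[6],A[7]; lo=7,mid=8 → [5, 6, 7, 14, 13, 11, 8, 18, 21, 22, 23]
end: lo=7, hi=7; A = [5, 6, 7, 14, 13, 11, 8, 18, 21, 22, 23]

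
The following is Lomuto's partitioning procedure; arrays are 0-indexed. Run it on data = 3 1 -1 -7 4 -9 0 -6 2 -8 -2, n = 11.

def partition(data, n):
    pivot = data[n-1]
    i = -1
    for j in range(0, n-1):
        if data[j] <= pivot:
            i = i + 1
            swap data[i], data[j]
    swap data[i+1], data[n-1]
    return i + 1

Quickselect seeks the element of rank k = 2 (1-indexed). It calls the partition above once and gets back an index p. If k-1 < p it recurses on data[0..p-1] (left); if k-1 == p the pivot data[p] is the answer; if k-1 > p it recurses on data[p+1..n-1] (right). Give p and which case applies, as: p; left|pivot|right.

4; left

pivot = data[10] = -2; i = -1
j=0: data[0]=3 > -2 → no swap
j=1: data[1]=1 > -2 → no swap
j=2: data[2]=-1 > -2 → no swap
j=3: data[3]=-7 ≤ -2 → i=0, swap data[0],data[3] → -7 1 -1 3 4 -9 0 -6 2 -8 -2
j=4: data[4]=4 > -2 → no swap
j=5: data[5]=-9 ≤ -2 → i=1, swap data[1],data[5] → -7 -9 -1 3 4 1 0 -6 2 -8 -2
j=6: data[6]=0 > -2 → no swap
j=7: data[7]=-6 ≤ -2 → i=2, swap data[2],data[7] → -7 -9 -6 3 4 1 0 -1 2 -8 -2
j=8: data[8]=2 > -2 → no swap
j=9: data[9]=-8 ≤ -2 → i=3, swap data[3],data[9] → -7 -9 -6 -8 4 1 0 -1 2 3 -2
final swap data[4],data[10] → -7 -9 -6 -8 -2 1 0 -1 2 3 4; return 4
p = 4; k-1 = 1 < 4 ⇒ left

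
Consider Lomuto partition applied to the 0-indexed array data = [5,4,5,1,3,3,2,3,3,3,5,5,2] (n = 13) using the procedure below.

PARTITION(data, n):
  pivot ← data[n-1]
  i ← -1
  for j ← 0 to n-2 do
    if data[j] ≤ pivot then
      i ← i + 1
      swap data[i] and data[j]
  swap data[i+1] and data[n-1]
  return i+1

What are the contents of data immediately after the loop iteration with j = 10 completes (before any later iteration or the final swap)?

[1,2,5,5,3,3,4,3,3,3,5,5,2]

pivot=2, i=-1
j=0: 5>2, skip
j=1: 4>2, skip
j=2: 5>2, skip
j=3: 1≤2, i=0, swap(0,3) ⇒ [1,4,5,5,3,3,2,3,3,3,5,5,2]
j=4: 3>2, skip
j=5: 3>2, skip
j=6: 2≤2, i=1, swap(1,6) ⇒ [1,2,5,5,3,3,4,3,3,3,5,5,2]
j=7: 3>2, skip
j=8: 3>2, skip
j=9: 3>2, skip
j=10: 5>2, skip
(after j=10) data = [1,2,5,5,3,3,4,3,3,3,5,5,2]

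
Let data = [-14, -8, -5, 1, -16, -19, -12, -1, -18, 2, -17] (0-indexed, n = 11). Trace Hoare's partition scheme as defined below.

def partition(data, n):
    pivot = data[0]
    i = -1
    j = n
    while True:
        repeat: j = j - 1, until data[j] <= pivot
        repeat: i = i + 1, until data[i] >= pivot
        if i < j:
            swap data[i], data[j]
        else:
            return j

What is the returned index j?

pivot=-14
j stops at 10 (-17), i stops at 0 (-14); swap ⇒ [-17, -8, -5, 1, -16, -19, -12, -1, -18, 2, -14]
j stops at 8 (-18), i stops at 1 (-8); swap ⇒ [-17, -18, -5, 1, -16, -19, -12, -1, -8, 2, -14]
j stops at 5 (-19), i stops at 2 (-5); swap ⇒ [-17, -18, -19, 1, -16, -5, -12, -1, -8, 2, -14]
j stops at 4 (-16), i stops at 3 (1); swap ⇒ [-17, -18, -19, -16, 1, -5, -12, -1, -8, 2, -14]
j stops at 3, i stops at 4; i≥j ⇒ return 3. data=[-17, -18, -19, -16, 1, -5, -12, -1, -8, 2, -14]

3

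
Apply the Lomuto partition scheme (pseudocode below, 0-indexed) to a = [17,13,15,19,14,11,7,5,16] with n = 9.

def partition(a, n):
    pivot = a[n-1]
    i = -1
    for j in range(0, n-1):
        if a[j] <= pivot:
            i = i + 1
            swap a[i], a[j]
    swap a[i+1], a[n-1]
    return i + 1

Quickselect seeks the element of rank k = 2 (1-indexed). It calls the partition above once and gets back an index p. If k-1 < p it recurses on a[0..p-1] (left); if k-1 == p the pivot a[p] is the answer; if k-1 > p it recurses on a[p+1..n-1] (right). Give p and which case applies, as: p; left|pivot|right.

6; left

pivot=16, i=-1
j=0: 17>16, skip
j=1: 13≤16, i=0, swap(0,1) ⇒ [13,17,15,19,14,11,7,5,16]
j=2: 15≤16, i=1, swap(1,2) ⇒ [13,15,17,19,14,11,7,5,16]
j=3: 19>16, skip
j=4: 14≤16, i=2, swap(2,4) ⇒ [13,15,14,19,17,11,7,5,16]
j=5: 11≤16, i=3, swap(3,5) ⇒ [13,15,14,11,17,19,7,5,16]
j=6: 7≤16, i=4, swap(4,6) ⇒ [13,15,14,11,7,19,17,5,16]
j=7: 5≤16, i=5, swap(5,7) ⇒ [13,15,14,11,7,5,17,19,16]
swap(6,8) ⇒ [13,15,14,11,7,5,16,19,17]; return 6
p = 6; k-1 = 1 < 6 ⇒ left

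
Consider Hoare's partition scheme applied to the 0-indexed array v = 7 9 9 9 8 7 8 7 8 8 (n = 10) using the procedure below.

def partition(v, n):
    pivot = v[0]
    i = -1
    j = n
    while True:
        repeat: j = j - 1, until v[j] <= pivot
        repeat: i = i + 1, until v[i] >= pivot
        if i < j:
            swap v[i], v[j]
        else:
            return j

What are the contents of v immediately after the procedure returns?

pivot=7
j stops at 7 (7), i stops at 0 (7); swap ⇒ 7 9 9 9 8 7 8 7 8 8
j stops at 5 (7), i stops at 1 (9); swap ⇒ 7 7 9 9 8 9 8 7 8 8
j stops at 1, i stops at 2; i≥j ⇒ return 1. v=7 7 9 9 8 9 8 7 8 8

7 7 9 9 8 9 8 7 8 8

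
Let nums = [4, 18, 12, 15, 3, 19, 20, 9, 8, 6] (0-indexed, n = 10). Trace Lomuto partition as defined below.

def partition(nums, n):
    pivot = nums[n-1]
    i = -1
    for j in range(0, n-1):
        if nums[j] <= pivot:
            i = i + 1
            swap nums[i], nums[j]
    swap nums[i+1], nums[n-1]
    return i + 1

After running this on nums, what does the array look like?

[4, 3, 6, 15, 18, 19, 20, 9, 8, 12]

pivot=6, i=-1
j=0: 4≤6, i=0, swap(0,0) ⇒ [4, 18, 12, 15, 3, 19, 20, 9, 8, 6]
j=1: 18>6, skip
j=2: 12>6, skip
j=3: 15>6, skip
j=4: 3≤6, i=1, swap(1,4) ⇒ [4, 3, 12, 15, 18, 19, 20, 9, 8, 6]
j=5: 19>6, skip
j=6: 20>6, skip
j=7: 9>6, skip
j=8: 8>6, skip
swap(2,9) ⇒ [4, 3, 6, 15, 18, 19, 20, 9, 8, 12]; return 2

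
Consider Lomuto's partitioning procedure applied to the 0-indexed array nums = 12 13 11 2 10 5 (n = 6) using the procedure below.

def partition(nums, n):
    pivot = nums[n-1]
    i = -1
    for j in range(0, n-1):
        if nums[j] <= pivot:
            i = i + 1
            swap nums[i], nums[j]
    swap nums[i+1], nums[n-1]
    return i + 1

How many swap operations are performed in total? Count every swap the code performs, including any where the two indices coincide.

2

pivot=5, i=-1
j=0: 12>5, skip
j=1: 13>5, skip
j=2: 11>5, skip
j=3: 2≤5, i=0, swap(0,3) ⇒ 2 13 11 12 10 5
j=4: 10>5, skip
swap(1,5) ⇒ 2 5 11 12 10 13; return 1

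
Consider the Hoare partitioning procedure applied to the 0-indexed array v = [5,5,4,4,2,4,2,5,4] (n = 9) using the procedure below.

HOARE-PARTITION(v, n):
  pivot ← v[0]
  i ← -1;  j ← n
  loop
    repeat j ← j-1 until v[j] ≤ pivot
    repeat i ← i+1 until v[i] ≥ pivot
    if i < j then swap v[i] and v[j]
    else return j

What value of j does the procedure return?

pivot = v[0] = 5; i = -1, j = 9
j→8 (v[8]=4≤5), i→0 (v[0]=5≥5); i<j, swap → [4,5,4,4,2,4,2,5,5]
j→7 (v[7]=5≤5), i→1 (v[1]=5≥5); i<j, swap → [4,5,4,4,2,4,2,5,5]
j→6, i→7; i≥j, return j=6. v = [4,5,4,4,2,4,2,5,5]

6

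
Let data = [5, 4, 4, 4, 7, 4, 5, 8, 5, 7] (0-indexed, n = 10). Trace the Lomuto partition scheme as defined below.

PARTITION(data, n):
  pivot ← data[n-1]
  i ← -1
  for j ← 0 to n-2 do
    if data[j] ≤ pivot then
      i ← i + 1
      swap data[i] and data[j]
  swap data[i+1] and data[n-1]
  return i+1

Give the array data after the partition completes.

pivot = data[9] = 7; i = -1
j=0: data[0]=5 ≤ 7 → i=0, swap data[0],data[0] (no change) → [5, 4, 4, 4, 7, 4, 5, 8, 5, 7]
j=1: data[1]=4 ≤ 7 → i=1, swap data[1],data[1] (no change) → [5, 4, 4, 4, 7, 4, 5, 8, 5, 7]
j=2: data[2]=4 ≤ 7 → i=2, swap data[2],data[2] (no change) → [5, 4, 4, 4, 7, 4, 5, 8, 5, 7]
j=3: data[3]=4 ≤ 7 → i=3, swap data[3],data[3] (no change) → [5, 4, 4, 4, 7, 4, 5, 8, 5, 7]
j=4: data[4]=7 ≤ 7 → i=4, swap data[4],data[4] (no change) → [5, 4, 4, 4, 7, 4, 5, 8, 5, 7]
j=5: data[5]=4 ≤ 7 → i=5, swap data[5],data[5] (no change) → [5, 4, 4, 4, 7, 4, 5, 8, 5, 7]
j=6: data[6]=5 ≤ 7 → i=6, swap data[6],data[6] (no change) → [5, 4, 4, 4, 7, 4, 5, 8, 5, 7]
j=7: data[7]=8 > 7 → no swap
j=8: data[8]=5 ≤ 7 → i=7, swap data[7],data[8] → [5, 4, 4, 4, 7, 4, 5, 5, 8, 7]
final swap data[8],data[9] → [5, 4, 4, 4, 7, 4, 5, 5, 7, 8]; return 8

[5, 4, 4, 4, 7, 4, 5, 5, 7, 8]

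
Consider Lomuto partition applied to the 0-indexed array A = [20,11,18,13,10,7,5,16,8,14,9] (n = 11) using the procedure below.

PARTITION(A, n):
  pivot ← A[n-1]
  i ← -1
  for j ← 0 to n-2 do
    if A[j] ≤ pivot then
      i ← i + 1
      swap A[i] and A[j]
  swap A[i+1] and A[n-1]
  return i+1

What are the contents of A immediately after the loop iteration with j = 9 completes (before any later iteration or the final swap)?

pivot=9, i=-1
j=0: 20>9, skip
j=1: 11>9, skip
j=2: 18>9, skip
j=3: 13>9, skip
j=4: 10>9, skip
j=5: 7≤9, i=0, swap(0,5) ⇒ [7,11,18,13,10,20,5,16,8,14,9]
j=6: 5≤9, i=1, swap(1,6) ⇒ [7,5,18,13,10,20,11,16,8,14,9]
j=7: 16>9, skip
j=8: 8≤9, i=2, swap(2,8) ⇒ [7,5,8,13,10,20,11,16,18,14,9]
j=9: 14>9, skip
(after j=9) A = [7,5,8,13,10,20,11,16,18,14,9]

[7,5,8,13,10,20,11,16,18,14,9]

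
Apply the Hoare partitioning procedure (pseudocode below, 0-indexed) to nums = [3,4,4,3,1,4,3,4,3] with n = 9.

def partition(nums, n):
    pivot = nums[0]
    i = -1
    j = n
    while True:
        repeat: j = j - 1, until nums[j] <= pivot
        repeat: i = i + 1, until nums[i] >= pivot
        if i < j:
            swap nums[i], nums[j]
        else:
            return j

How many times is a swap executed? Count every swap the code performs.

3

pivot = nums[0] = 3; i = -1, j = 9
j→8 (nums[8]=3≤3), i→0 (nums[0]=3≥3); i<j, swap → [3,4,4,3,1,4,3,4,3]
j→6 (nums[6]=3≤3), i→1 (nums[1]=4≥3); i<j, swap → [3,3,4,3,1,4,4,4,3]
j→4 (nums[4]=1≤3), i→2 (nums[2]=4≥3); i<j, swap → [3,3,1,3,4,4,4,4,3]
j→3, i→3; i≥j, return j=3. nums = [3,3,1,3,4,4,4,4,3]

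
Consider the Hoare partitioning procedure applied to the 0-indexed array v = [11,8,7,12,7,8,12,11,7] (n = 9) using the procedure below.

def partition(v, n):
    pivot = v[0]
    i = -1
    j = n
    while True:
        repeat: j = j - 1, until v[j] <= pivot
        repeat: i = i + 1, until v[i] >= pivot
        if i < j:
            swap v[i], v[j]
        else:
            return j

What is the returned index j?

pivot=11
j stops at 8 (7), i stops at 0 (11); swap ⇒ [7,8,7,12,7,8,12,11,11]
j stops at 7 (11), i stops at 3 (12); swap ⇒ [7,8,7,11,7,8,12,12,11]
j stops at 5, i stops at 6; i≥j ⇒ return 5. v=[7,8,7,11,7,8,12,12,11]

5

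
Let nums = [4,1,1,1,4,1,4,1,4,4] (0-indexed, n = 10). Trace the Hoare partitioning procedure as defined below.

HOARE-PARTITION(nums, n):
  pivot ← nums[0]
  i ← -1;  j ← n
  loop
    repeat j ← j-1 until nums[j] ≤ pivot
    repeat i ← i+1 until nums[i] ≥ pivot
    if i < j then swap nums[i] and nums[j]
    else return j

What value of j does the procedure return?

pivot = nums[0] = 4; i = -1, j = 10
j→9 (nums[9]=4≤4), i→0 (nums[0]=4≥4); i<j, swap → [4,1,1,1,4,1,4,1,4,4]
j→8 (nums[8]=4≤4), i→4 (nums[4]=4≥4); i<j, swap → [4,1,1,1,4,1,4,1,4,4]
j→7 (nums[7]=1≤4), i→6 (nums[6]=4≥4); i<j, swap → [4,1,1,1,4,1,1,4,4,4]
j→6, i→7; i≥j, return j=6. nums = [4,1,1,1,4,1,1,4,4,4]

6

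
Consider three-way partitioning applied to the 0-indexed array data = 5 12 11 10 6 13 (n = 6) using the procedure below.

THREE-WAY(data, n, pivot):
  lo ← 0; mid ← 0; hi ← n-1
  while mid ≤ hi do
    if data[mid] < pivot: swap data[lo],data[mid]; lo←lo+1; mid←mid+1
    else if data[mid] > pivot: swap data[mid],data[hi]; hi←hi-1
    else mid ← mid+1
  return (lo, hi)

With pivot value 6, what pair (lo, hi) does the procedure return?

(1, 1)

pivot = 6; lo=0, mid=0, hi=5
data[mid]=5<6: swap data[0],data[0]; lo=1,mid=1 → 5 12 11 10 6 13
data[mid]=12>6: swap data[1],data[5]; hi=4 → 5 13 11 10 6 12
data[mid]=13>6: swap data[1],data[4]; hi=3 → 5 6 11 10 13 12
data[mid]=6=6: mid=2
data[mid]=11>6: swap data[2],data[3]; hi=2 → 5 6 10 11 13 12
data[mid]=10>6: swap data[2],data[2]; hi=1 → 5 6 10 11 13 12
end: lo=1, hi=1; data = 5 6 10 11 13 12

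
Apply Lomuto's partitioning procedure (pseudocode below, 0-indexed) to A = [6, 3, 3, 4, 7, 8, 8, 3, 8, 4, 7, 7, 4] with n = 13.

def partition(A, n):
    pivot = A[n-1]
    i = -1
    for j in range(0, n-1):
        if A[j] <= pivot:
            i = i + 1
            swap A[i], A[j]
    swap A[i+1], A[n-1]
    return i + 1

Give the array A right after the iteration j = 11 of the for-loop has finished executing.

[3, 3, 4, 3, 4, 8, 8, 6, 8, 7, 7, 7, 4]

pivot=4, i=-1
j=0: 6>4, skip
j=1: 3≤4, i=0, swap(0,1) ⇒ [3, 6, 3, 4, 7, 8, 8, 3, 8, 4, 7, 7, 4]
j=2: 3≤4, i=1, swap(1,2) ⇒ [3, 3, 6, 4, 7, 8, 8, 3, 8, 4, 7, 7, 4]
j=3: 4≤4, i=2, swap(2,3) ⇒ [3, 3, 4, 6, 7, 8, 8, 3, 8, 4, 7, 7, 4]
j=4: 7>4, skip
j=5: 8>4, skip
j=6: 8>4, skip
j=7: 3≤4, i=3, swap(3,7) ⇒ [3, 3, 4, 3, 7, 8, 8, 6, 8, 4, 7, 7, 4]
j=8: 8>4, skip
j=9: 4≤4, i=4, swap(4,9) ⇒ [3, 3, 4, 3, 4, 8, 8, 6, 8, 7, 7, 7, 4]
j=10: 7>4, skip
j=11: 7>4, skip
(after j=11) A = [3, 3, 4, 3, 4, 8, 8, 6, 8, 7, 7, 7, 4]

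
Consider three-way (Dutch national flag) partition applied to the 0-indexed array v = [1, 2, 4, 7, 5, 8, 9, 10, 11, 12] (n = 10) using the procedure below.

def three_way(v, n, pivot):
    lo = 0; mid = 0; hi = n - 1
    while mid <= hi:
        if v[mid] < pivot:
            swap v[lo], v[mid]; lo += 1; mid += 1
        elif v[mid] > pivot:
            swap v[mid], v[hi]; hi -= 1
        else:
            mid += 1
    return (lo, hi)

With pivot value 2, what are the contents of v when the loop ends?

pivot = 2; lo=0, mid=0, hi=9
v[mid]=1<2: swap v[0],v[0]; lo=1,mid=1 → [1, 2, 4, 7, 5, 8, 9, 10, 11, 12]
v[mid]=2=2: mid=2
v[mid]=4>2: swap v[2],v[9]; hi=8 → [1, 2, 12, 7, 5, 8, 9, 10, 11, 4]
v[mid]=12>2: swap v[2],v[8]; hi=7 → [1, 2, 11, 7, 5, 8, 9, 10, 12, 4]
v[mid]=11>2: swap v[2],v[7]; hi=6 → [1, 2, 10, 7, 5, 8, 9, 11, 12, 4]
v[mid]=10>2: swap v[2],v[6]; hi=5 → [1, 2, 9, 7, 5, 8, 10, 11, 12, 4]
v[mid]=9>2: swap v[2],v[5]; hi=4 → [1, 2, 8, 7, 5, 9, 10, 11, 12, 4]
v[mid]=8>2: swap v[2],v[4]; hi=3 → [1, 2, 5, 7, 8, 9, 10, 11, 12, 4]
v[mid]=5>2: swap v[2],v[3]; hi=2 → [1, 2, 7, 5, 8, 9, 10, 11, 12, 4]
v[mid]=7>2: swap v[2],v[2]; hi=1 → [1, 2, 7, 5, 8, 9, 10, 11, 12, 4]
end: lo=1, hi=1; v = [1, 2, 7, 5, 8, 9, 10, 11, 12, 4]

[1, 2, 7, 5, 8, 9, 10, 11, 12, 4]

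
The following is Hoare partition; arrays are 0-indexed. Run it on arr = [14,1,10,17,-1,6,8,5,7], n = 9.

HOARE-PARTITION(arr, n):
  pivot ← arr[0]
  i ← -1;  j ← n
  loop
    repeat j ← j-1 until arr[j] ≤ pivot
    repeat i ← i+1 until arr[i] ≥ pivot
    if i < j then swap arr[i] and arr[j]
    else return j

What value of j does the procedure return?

6

pivot=14
j stops at 8 (7), i stops at 0 (14); swap ⇒ [7,1,10,17,-1,6,8,5,14]
j stops at 7 (5), i stops at 3 (17); swap ⇒ [7,1,10,5,-1,6,8,17,14]
j stops at 6, i stops at 7; i≥j ⇒ return 6. arr=[7,1,10,5,-1,6,8,17,14]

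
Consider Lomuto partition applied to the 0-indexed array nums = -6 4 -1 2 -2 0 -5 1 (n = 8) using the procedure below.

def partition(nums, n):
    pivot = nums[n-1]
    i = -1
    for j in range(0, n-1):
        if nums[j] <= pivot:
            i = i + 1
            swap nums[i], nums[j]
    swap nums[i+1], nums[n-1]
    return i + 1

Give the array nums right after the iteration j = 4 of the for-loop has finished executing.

-6 -1 -2 2 4 0 -5 1

pivot=1, i=-1
j=0: -6≤1, i=0, swap(0,0) ⇒ -6 4 -1 2 -2 0 -5 1
j=1: 4>1, skip
j=2: -1≤1, i=1, swap(1,2) ⇒ -6 -1 4 2 -2 0 -5 1
j=3: 2>1, skip
j=4: -2≤1, i=2, swap(2,4) ⇒ -6 -1 -2 2 4 0 -5 1
(after j=4) nums = -6 -1 -2 2 4 0 -5 1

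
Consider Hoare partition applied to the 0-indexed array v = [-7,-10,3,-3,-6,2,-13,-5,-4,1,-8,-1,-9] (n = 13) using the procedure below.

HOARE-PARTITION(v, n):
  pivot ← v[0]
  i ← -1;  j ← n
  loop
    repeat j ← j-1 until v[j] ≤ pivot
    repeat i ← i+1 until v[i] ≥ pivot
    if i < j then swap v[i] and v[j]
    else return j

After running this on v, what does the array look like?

pivot = v[0] = -7; i = -1, j = 13
j→12 (v[12]=-9≤-7), i→0 (v[0]=-7≥-7); i<j, swap → [-9,-10,3,-3,-6,2,-13,-5,-4,1,-8,-1,-7]
j→10 (v[10]=-8≤-7), i→2 (v[2]=3≥-7); i<j, swap → [-9,-10,-8,-3,-6,2,-13,-5,-4,1,3,-1,-7]
j→6 (v[6]=-13≤-7), i→3 (v[3]=-3≥-7); i<j, swap → [-9,-10,-8,-13,-6,2,-3,-5,-4,1,3,-1,-7]
j→3, i→4; i≥j, return j=3. v = [-9,-10,-8,-13,-6,2,-3,-5,-4,1,3,-1,-7]

[-9,-10,-8,-13,-6,2,-3,-5,-4,1,3,-1,-7]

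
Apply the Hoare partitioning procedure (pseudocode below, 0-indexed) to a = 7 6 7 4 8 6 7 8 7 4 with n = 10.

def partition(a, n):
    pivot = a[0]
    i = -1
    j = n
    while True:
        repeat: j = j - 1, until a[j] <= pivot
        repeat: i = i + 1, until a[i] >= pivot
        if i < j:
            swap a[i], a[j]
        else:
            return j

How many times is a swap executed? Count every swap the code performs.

3

pivot = a[0] = 7; i = -1, j = 10
j→9 (a[9]=4≤7), i→0 (a[0]=7≥7); i<j, swap → 4 6 7 4 8 6 7 8 7 7
j→8 (a[8]=7≤7), i→2 (a[2]=7≥7); i<j, swap → 4 6 7 4 8 6 7 8 7 7
j→6 (a[6]=7≤7), i→4 (a[4]=8≥7); i<j, swap → 4 6 7 4 7 6 8 8 7 7
j→5, i→6; i≥j, return j=5. a = 4 6 7 4 7 6 8 8 7 7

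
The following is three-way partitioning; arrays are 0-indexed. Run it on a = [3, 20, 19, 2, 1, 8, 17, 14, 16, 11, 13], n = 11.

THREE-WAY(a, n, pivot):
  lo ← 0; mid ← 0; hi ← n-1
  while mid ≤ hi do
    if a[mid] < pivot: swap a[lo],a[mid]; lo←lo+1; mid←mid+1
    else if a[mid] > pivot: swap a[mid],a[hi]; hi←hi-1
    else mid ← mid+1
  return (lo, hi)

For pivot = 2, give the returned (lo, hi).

lo=0 mid=0 hi=10
3>2: swap(0,10), hi=9 ⇒ [13, 20, 19, 2, 1, 8, 17, 14, 16, 11, 3]
13>2: swap(0,9), hi=8 ⇒ [11, 20, 19, 2, 1, 8, 17, 14, 16, 13, 3]
11>2: swap(0,8), hi=7 ⇒ [16, 20, 19, 2, 1, 8, 17, 14, 11, 13, 3]
16>2: swap(0,7), hi=6 ⇒ [14, 20, 19, 2, 1, 8, 17, 16, 11, 13, 3]
14>2: swap(0,6), hi=5 ⇒ [17, 20, 19, 2, 1, 8, 14, 16, 11, 13, 3]
17>2: swap(0,5), hi=4 ⇒ [8, 20, 19, 2, 1, 17, 14, 16, 11, 13, 3]
8>2: swap(0,4), hi=3 ⇒ [1, 20, 19, 2, 8, 17, 14, 16, 11, 13, 3]
1<2: swap(0,0), lo=1 mid=1 ⇒ [1, 20, 19, 2, 8, 17, 14, 16, 11, 13, 3]
20>2: swap(1,3), hi=2 ⇒ [1, 2, 19, 20, 8, 17, 14, 16, 11, 13, 3]
2=2: mid=2
19>2: swap(2,2), hi=1 ⇒ [1, 2, 19, 20, 8, 17, 14, 16, 11, 13, 3]
done. lo=1 hi=1; a=[1, 2, 19, 20, 8, 17, 14, 16, 11, 13, 3]

(1, 1)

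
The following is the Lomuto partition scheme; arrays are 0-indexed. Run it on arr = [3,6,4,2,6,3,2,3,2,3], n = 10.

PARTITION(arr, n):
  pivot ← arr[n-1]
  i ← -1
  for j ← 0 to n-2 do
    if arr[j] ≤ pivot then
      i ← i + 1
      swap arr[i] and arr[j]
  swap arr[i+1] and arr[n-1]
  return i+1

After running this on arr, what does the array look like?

pivot=3, i=-1
j=0: 3≤3, i=0, swap(0,0) ⇒ [3,6,4,2,6,3,2,3,2,3]
j=1: 6>3, skip
j=2: 4>3, skip
j=3: 2≤3, i=1, swap(1,3) ⇒ [3,2,4,6,6,3,2,3,2,3]
j=4: 6>3, skip
j=5: 3≤3, i=2, swap(2,5) ⇒ [3,2,3,6,6,4,2,3,2,3]
j=6: 2≤3, i=3, swap(3,6) ⇒ [3,2,3,2,6,4,6,3,2,3]
j=7: 3≤3, i=4, swap(4,7) ⇒ [3,2,3,2,3,4,6,6,2,3]
j=8: 2≤3, i=5, swap(5,8) ⇒ [3,2,3,2,3,2,6,6,4,3]
swap(6,9) ⇒ [3,2,3,2,3,2,3,6,4,6]; return 6

[3,2,3,2,3,2,3,6,4,6]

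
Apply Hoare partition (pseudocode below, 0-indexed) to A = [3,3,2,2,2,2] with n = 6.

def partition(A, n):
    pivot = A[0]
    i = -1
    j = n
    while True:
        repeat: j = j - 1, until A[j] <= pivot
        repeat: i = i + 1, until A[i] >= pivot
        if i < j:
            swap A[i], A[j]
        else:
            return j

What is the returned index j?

pivot=3
j stops at 5 (2), i stops at 0 (3); swap ⇒ [2,3,2,2,2,3]
j stops at 4 (2), i stops at 1 (3); swap ⇒ [2,2,2,2,3,3]
j stops at 3, i stops at 4; i≥j ⇒ return 3. A=[2,2,2,2,3,3]

3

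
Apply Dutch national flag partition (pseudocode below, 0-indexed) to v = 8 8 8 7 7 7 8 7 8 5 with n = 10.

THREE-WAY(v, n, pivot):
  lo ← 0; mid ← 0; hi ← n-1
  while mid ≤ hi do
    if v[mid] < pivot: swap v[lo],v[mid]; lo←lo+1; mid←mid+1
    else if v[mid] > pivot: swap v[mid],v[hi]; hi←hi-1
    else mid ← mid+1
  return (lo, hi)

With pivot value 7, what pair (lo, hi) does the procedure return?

lo=0 mid=0 hi=9
8>7: swap(0,9), hi=8 ⇒ 5 8 8 7 7 7 8 7 8 8
5<7: swap(0,0), lo=1 mid=1 ⇒ 5 8 8 7 7 7 8 7 8 8
8>7: swap(1,8), hi=7 ⇒ 5 8 8 7 7 7 8 7 8 8
8>7: swap(1,7), hi=6 ⇒ 5 7 8 7 7 7 8 8 8 8
7=7: mid=2
8>7: swap(2,6), hi=5 ⇒ 5 7 8 7 7 7 8 8 8 8
8>7: swap(2,5), hi=4 ⇒ 5 7 7 7 7 8 8 8 8 8
7=7: mid=3
7=7: mid=4
7=7: mid=5
done. lo=1 hi=4; v=5 7 7 7 7 8 8 8 8 8

(1, 4)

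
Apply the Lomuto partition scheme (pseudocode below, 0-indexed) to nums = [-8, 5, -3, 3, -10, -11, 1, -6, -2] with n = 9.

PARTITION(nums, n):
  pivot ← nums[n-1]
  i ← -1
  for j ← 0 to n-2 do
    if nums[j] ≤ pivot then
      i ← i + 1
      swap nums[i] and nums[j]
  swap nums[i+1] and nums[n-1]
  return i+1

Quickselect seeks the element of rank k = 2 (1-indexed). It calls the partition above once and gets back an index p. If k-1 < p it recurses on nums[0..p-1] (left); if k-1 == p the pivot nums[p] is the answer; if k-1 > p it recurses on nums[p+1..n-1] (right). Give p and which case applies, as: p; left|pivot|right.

5; left

pivot=-2, i=-1
j=0: -8≤-2, i=0, swap(0,0) ⇒ [-8, 5, -3, 3, -10, -11, 1, -6, -2]
j=1: 5>-2, skip
j=2: -3≤-2, i=1, swap(1,2) ⇒ [-8, -3, 5, 3, -10, -11, 1, -6, -2]
j=3: 3>-2, skip
j=4: -10≤-2, i=2, swap(2,4) ⇒ [-8, -3, -10, 3, 5, -11, 1, -6, -2]
j=5: -11≤-2, i=3, swap(3,5) ⇒ [-8, -3, -10, -11, 5, 3, 1, -6, -2]
j=6: 1>-2, skip
j=7: -6≤-2, i=4, swap(4,7) ⇒ [-8, -3, -10, -11, -6, 3, 1, 5, -2]
swap(5,8) ⇒ [-8, -3, -10, -11, -6, -2, 1, 5, 3]; return 5
p = 5; k-1 = 1 < 5 ⇒ left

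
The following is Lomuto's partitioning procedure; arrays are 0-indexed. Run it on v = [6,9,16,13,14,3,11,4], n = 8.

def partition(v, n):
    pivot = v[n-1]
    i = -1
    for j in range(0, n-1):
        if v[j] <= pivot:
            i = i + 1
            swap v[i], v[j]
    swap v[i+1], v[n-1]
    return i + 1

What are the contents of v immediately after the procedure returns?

pivot = v[7] = 4; i = -1
j=0: v[0]=6 > 4 → no swap
j=1: v[1]=9 > 4 → no swap
j=2: v[2]=16 > 4 → no swap
j=3: v[3]=13 > 4 → no swap
j=4: v[4]=14 > 4 → no swap
j=5: v[5]=3 ≤ 4 → i=0, swap v[0],v[5] → [3,9,16,13,14,6,11,4]
j=6: v[6]=11 > 4 → no swap
final swap v[1],v[7] → [3,4,16,13,14,6,11,9]; return 1

[3,4,16,13,14,6,11,9]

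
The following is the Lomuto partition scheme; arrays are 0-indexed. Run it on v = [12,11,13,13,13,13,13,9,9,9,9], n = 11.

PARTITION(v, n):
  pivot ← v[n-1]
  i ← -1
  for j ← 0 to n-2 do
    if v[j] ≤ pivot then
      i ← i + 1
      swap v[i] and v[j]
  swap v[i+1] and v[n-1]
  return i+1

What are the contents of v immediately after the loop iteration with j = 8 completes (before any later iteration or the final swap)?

pivot = v[10] = 9; i = -1
j=0: v[0]=12 > 9 → no swap
j=1: v[1]=11 > 9 → no swap
j=2: v[2]=13 > 9 → no swap
j=3: v[3]=13 > 9 → no swap
j=4: v[4]=13 > 9 → no swap
j=5: v[5]=13 > 9 → no swap
j=6: v[6]=13 > 9 → no swap
j=7: v[7]=9 ≤ 9 → i=0, swap v[0],v[7] → [9,11,13,13,13,13,13,12,9,9,9]
j=8: v[8]=9 ≤ 9 → i=1, swap v[1],v[8] → [9,9,13,13,13,13,13,12,11,9,9]
(after j=8) v = [9,9,13,13,13,13,13,12,11,9,9]

[9,9,13,13,13,13,13,12,11,9,9]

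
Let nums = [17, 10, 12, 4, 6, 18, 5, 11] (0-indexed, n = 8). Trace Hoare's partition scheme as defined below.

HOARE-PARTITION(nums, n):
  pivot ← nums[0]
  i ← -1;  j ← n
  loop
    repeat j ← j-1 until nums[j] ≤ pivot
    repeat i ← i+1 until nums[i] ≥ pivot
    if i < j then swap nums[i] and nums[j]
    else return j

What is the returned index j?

pivot=17
j stops at 7 (11), i stops at 0 (17); swap ⇒ [11, 10, 12, 4, 6, 18, 5, 17]
j stops at 6 (5), i stops at 5 (18); swap ⇒ [11, 10, 12, 4, 6, 5, 18, 17]
j stops at 5, i stops at 6; i≥j ⇒ return 5. nums=[11, 10, 12, 4, 6, 5, 18, 17]

5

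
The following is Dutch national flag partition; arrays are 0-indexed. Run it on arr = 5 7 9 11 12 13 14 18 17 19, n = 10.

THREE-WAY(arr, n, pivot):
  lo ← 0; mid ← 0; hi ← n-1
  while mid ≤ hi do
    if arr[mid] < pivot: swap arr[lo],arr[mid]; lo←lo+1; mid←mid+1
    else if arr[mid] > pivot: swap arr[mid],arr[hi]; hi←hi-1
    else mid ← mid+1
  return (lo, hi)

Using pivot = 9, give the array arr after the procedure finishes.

5 7 9 12 13 14 18 17 19 11

pivot = 9; lo=0, mid=0, hi=9
arr[mid]=5<9: swap arr[0],arr[0]; lo=1,mid=1 → 5 7 9 11 12 13 14 18 17 19
arr[mid]=7<9: swap arr[1],arr[1]; lo=2,mid=2 → 5 7 9 11 12 13 14 18 17 19
arr[mid]=9=9: mid=3
arr[mid]=11>9: swap arr[3],arr[9]; hi=8 → 5 7 9 19 12 13 14 18 17 11
arr[mid]=19>9: swap arr[3],arr[8]; hi=7 → 5 7 9 17 12 13 14 18 19 11
arr[mid]=17>9: swap arr[3],arr[7]; hi=6 → 5 7 9 18 12 13 14 17 19 11
arr[mid]=18>9: swap arr[3],arr[6]; hi=5 → 5 7 9 14 12 13 18 17 19 11
arr[mid]=14>9: swap arr[3],arr[5]; hi=4 → 5 7 9 13 12 14 18 17 19 11
arr[mid]=13>9: swap arr[3],arr[4]; hi=3 → 5 7 9 12 13 14 18 17 19 11
arr[mid]=12>9: swap arr[3],arr[3]; hi=2 → 5 7 9 12 13 14 18 17 19 11
end: lo=2, hi=2; arr = 5 7 9 12 13 14 18 17 19 11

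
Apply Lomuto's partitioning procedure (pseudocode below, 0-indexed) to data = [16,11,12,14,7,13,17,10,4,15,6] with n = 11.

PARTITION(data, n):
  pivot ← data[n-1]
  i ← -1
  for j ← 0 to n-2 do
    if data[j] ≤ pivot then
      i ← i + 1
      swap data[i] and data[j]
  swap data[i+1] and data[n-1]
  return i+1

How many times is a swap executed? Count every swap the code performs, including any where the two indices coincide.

2

pivot=6, i=-1
j=0: 16>6, skip
j=1: 11>6, skip
j=2: 12>6, skip
j=3: 14>6, skip
j=4: 7>6, skip
j=5: 13>6, skip
j=6: 17>6, skip
j=7: 10>6, skip
j=8: 4≤6, i=0, swap(0,8) ⇒ [4,11,12,14,7,13,17,10,16,15,6]
j=9: 15>6, skip
swap(1,10) ⇒ [4,6,12,14,7,13,17,10,16,15,11]; return 1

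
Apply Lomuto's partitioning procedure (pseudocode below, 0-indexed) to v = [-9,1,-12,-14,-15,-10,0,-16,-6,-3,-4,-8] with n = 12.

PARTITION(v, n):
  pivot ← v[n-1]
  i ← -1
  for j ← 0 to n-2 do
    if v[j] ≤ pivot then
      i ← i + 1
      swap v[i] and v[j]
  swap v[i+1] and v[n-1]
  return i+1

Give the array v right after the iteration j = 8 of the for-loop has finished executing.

pivot = v[11] = -8; i = -1
j=0: v[0]=-9 ≤ -8 → i=0, swap v[0],v[0] (no change) → [-9,1,-12,-14,-15,-10,0,-16,-6,-3,-4,-8]
j=1: v[1]=1 > -8 → no swap
j=2: v[2]=-12 ≤ -8 → i=1, swap v[1],v[2] → [-9,-12,1,-14,-15,-10,0,-16,-6,-3,-4,-8]
j=3: v[3]=-14 ≤ -8 → i=2, swap v[2],v[3] → [-9,-12,-14,1,-15,-10,0,-16,-6,-3,-4,-8]
j=4: v[4]=-15 ≤ -8 → i=3, swap v[3],v[4] → [-9,-12,-14,-15,1,-10,0,-16,-6,-3,-4,-8]
j=5: v[5]=-10 ≤ -8 → i=4, swap v[4],v[5] → [-9,-12,-14,-15,-10,1,0,-16,-6,-3,-4,-8]
j=6: v[6]=0 > -8 → no swap
j=7: v[7]=-16 ≤ -8 → i=5, swap v[5],v[7] → [-9,-12,-14,-15,-10,-16,0,1,-6,-3,-4,-8]
j=8: v[8]=-6 > -8 → no swap
(after j=8) v = [-9,-12,-14,-15,-10,-16,0,1,-6,-3,-4,-8]

[-9,-12,-14,-15,-10,-16,0,1,-6,-3,-4,-8]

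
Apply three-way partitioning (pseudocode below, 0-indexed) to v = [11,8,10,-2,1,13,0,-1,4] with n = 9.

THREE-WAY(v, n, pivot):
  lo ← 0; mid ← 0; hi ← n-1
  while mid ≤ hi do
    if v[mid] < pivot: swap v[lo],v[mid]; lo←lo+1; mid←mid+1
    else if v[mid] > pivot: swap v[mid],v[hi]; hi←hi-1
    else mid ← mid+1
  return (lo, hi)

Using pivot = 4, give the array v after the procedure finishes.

[-1,0,-2,1,4,13,10,8,11]

lo=0 mid=0 hi=8
11>4: swap(0,8), hi=7 ⇒ [4,8,10,-2,1,13,0,-1,11]
4=4: mid=1
8>4: swap(1,7), hi=6 ⇒ [4,-1,10,-2,1,13,0,8,11]
-1<4: swap(0,1), lo=1 mid=2 ⇒ [-1,4,10,-2,1,13,0,8,11]
10>4: swap(2,6), hi=5 ⇒ [-1,4,0,-2,1,13,10,8,11]
0<4: swap(1,2), lo=2 mid=3 ⇒ [-1,0,4,-2,1,13,10,8,11]
-2<4: swap(2,3), lo=3 mid=4 ⇒ [-1,0,-2,4,1,13,10,8,11]
1<4: swap(3,4), lo=4 mid=5 ⇒ [-1,0,-2,1,4,13,10,8,11]
13>4: swap(5,5), hi=4 ⇒ [-1,0,-2,1,4,13,10,8,11]
done. lo=4 hi=4; v=[-1,0,-2,1,4,13,10,8,11]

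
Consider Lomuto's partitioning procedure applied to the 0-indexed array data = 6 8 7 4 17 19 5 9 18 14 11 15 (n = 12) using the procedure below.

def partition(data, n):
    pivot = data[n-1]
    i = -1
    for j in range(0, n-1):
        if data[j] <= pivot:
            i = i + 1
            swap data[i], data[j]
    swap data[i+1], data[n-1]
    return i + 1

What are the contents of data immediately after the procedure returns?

pivot=15, i=-1
j=0: 6≤15, i=0, swap(0,0) ⇒ 6 8 7 4 17 19 5 9 18 14 11 15
j=1: 8≤15, i=1, swap(1,1) ⇒ 6 8 7 4 17 19 5 9 18 14 11 15
j=2: 7≤15, i=2, swap(2,2) ⇒ 6 8 7 4 17 19 5 9 18 14 11 15
j=3: 4≤15, i=3, swap(3,3) ⇒ 6 8 7 4 17 19 5 9 18 14 11 15
j=4: 17>15, skip
j=5: 19>15, skip
j=6: 5≤15, i=4, swap(4,6) ⇒ 6 8 7 4 5 19 17 9 18 14 11 15
j=7: 9≤15, i=5, swap(5,7) ⇒ 6 8 7 4 5 9 17 19 18 14 11 15
j=8: 18>15, skip
j=9: 14≤15, i=6, swap(6,9) ⇒ 6 8 7 4 5 9 14 19 18 17 11 15
j=10: 11≤15, i=7, swap(7,10) ⇒ 6 8 7 4 5 9 14 11 18 17 19 15
swap(8,11) ⇒ 6 8 7 4 5 9 14 11 15 17 19 18; return 8

6 8 7 4 5 9 14 11 15 17 19 18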